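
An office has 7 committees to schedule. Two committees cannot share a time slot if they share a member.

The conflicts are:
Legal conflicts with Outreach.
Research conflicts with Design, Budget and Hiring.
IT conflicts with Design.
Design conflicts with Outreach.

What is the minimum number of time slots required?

2

Research and Design conflict, so at least 2 time slots are needed.
2 time slots suffice: time slot 1 → {Research, IT, Outreach}; time slot 2 → {Legal, Design, Budget, Hiring}. Every pair that conflicts lands in different time slots.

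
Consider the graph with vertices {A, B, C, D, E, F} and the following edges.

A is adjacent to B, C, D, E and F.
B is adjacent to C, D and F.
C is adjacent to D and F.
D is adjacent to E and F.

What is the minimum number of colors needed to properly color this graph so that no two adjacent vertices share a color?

5

A, B, C, D, F are mutually adjacent (a clique of size 5), so at least 5 colors are needed.
A valid assignment using 5 colors: A=blue, B=purple, C=green, D=red, E=green, F=yellow. No two adjacent vertices share a color.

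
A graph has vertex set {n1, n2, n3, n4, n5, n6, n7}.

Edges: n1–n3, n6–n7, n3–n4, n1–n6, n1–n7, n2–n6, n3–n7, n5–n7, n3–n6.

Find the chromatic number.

4

n1, n3, n6, n7 form a clique, so at least 4 colors are needed.
4 colors suffice: color 1 → {n2, n3, n5}; color 2 → {n4, n7}; color 3 → {n6}; color 4 → {n1}. Every edge joins two different colors.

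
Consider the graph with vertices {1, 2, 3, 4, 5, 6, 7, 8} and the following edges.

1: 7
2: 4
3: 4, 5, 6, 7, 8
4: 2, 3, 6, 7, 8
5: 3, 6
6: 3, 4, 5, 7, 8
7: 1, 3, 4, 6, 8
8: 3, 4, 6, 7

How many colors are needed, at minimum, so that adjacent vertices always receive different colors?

5

3, 4, 6, 7, 8 are pairwise adjacent (a clique of size 5), so at least 5 colors are needed.
5 colors suffice: color red → {1, 4, 5}; color blue → {2, 6}; color green → {7}; color yellow → {3}; color purple → {8}. No two adjacent vertices share a color.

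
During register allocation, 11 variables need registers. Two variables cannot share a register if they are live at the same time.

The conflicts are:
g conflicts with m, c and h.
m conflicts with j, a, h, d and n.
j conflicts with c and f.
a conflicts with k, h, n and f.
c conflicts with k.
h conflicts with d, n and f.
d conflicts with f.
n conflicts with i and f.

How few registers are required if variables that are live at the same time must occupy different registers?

m, a, h, n pairwise conflict, so at least 4 registers are needed.
4 registers suffice: g=3, m=1, j=2, a=3, c=1, k=2, h=2, d=3, n=4, i=1, f=1. No two conflicting variables share a register.

4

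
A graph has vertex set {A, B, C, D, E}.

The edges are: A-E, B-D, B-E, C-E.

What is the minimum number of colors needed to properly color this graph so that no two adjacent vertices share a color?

2

B and D are adjacent, so at least 2 colors are needed.
A valid assignment using 2 colors: A=blue, B=blue, C=blue, D=red, E=red. Each edge has distinct colors on its endpoints.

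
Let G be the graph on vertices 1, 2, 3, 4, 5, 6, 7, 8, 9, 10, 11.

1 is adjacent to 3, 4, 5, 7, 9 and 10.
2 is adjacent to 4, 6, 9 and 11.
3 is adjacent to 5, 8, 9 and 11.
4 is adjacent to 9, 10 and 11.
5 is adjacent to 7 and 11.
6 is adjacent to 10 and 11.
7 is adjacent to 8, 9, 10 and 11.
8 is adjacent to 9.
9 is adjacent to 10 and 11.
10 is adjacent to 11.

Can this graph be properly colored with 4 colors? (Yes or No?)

The chromatic number is 4. 1, 7, 9, 10 are mutually adjacent (a clique of size 4), so at least 4 colors are needed.
4 colors suffice: color red → {1, 8, 11}; color blue → {5, 6, 9}; color green → {3, 4, 7}; color yellow → {2, 10}.
That is already a proper 4-coloring.

Yes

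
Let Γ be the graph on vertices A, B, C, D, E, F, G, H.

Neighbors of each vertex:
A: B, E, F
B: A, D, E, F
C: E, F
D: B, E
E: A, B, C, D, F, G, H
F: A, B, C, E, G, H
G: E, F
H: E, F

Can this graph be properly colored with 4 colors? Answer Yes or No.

The chromatic number is 4. A, B, E, F are mutually adjacent (a clique of size 4), so at least 4 colors are needed.
4 colors suffice: color red → {E}; color blue → {D, F}; color green → {B, C, G, H}; color yellow → {A}.
That is already a proper 4-coloring.

Yes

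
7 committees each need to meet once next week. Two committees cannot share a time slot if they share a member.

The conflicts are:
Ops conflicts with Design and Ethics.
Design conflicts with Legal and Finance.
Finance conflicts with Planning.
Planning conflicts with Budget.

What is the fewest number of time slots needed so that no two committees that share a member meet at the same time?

2

Ops and Ethics conflict, so at least 2 time slots are needed.
2 time slots suffice: time slot 1 → {Design, Planning, Ethics}; time slot 2 → {Ops, Legal, Finance, Budget}. No two conflicting committees share a time slot.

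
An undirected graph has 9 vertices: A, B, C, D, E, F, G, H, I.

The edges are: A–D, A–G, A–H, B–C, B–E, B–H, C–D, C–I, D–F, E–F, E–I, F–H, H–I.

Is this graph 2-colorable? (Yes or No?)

The cycle F-E-I-C-D-F has odd length 5, so it cannot be 2-colored; at least 3 colors are needed.
So 2 colors are not enough.

No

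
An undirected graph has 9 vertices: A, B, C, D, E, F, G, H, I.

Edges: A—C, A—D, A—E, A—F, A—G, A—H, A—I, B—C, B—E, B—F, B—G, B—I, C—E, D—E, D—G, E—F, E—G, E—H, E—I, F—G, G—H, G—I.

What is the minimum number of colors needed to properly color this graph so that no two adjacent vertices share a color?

A, E, G, H form a clique, so at least 4 colors are needed.
One proper 4-coloring: A=2, B=2, C=3, D=4, E=1, F=4, G=3, H=4, I=4. Every edge joins two different colors.

4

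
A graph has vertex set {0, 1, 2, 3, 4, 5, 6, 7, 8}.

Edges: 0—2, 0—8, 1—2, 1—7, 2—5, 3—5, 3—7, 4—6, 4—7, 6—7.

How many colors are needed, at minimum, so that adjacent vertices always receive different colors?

3

4, 6, 7 form a triangle, so at least 3 colors are needed.
3 colors suffice: color a → {2, 7, 8}; color b → {0, 1, 3, 4}; color c → {5, 6}. Each edge has distinct colors on its endpoints.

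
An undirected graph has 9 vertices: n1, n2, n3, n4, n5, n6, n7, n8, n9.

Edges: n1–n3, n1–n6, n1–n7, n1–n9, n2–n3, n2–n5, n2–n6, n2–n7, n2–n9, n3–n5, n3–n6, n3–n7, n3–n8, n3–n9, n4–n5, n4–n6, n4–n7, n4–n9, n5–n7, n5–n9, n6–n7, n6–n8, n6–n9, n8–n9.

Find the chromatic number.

4

n3, n6, n8, n9 form a clique, so at least 4 colors are needed.
4 colors suffice: n1=yellow, n2=yellow, n3=green, n4=green, n5=red, n6=red, n7=blue, n8=yellow, n9=blue. Each edge has distinct colors on its endpoints.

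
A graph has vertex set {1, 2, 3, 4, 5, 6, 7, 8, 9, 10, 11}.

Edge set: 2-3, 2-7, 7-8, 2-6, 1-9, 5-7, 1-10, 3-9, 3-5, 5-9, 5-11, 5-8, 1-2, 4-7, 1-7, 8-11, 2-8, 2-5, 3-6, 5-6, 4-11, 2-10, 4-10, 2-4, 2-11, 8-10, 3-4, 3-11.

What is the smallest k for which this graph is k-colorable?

4

2, 5, 7, 8 are mutually adjacent (a clique of size 4), so at least 4 colors are needed.
One proper 4-coloring: 1=b, 2=a, 3=c, 4=b, 5=b, 6=d, 7=d, 8=c, 9=a, 10=d, 11=d. Every edge joins two different colors.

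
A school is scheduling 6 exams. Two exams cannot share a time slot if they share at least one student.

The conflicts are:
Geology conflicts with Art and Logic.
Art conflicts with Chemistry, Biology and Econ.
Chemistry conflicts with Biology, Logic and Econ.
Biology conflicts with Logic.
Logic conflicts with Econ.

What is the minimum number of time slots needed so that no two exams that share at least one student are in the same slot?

Art, Chemistry, Econ all conflict with each other, so at least 3 time slots are needed.
A valid assignment using 3 time slots: Geology=2, Art=1, Chemistry=2, Biology=3, Logic=1, Econ=3. Every pair that conflicts lands in different time slots.

3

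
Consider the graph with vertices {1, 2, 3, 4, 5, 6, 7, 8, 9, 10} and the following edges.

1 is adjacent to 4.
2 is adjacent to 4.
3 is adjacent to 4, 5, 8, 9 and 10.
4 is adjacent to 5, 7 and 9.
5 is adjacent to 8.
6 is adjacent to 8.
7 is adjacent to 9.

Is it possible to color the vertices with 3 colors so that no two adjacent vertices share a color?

Yes

The chromatic number is 3. 3, 4, 9 form a triangle, so at least 3 colors are needed.
3 colors suffice: color red → {4, 8, 10}; color blue → {1, 2, 3, 6, 7}; color green → {5, 9}.
That is already a proper 3-coloring.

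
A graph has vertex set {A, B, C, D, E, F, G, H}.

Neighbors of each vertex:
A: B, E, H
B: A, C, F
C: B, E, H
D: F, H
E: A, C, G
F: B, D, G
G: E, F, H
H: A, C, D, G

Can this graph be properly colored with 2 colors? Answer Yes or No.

The cycle A-H-G-F-B-A has odd length 5, so it cannot be 2-colored; at least 3 colors are needed.
So 2 colors are not enough.

No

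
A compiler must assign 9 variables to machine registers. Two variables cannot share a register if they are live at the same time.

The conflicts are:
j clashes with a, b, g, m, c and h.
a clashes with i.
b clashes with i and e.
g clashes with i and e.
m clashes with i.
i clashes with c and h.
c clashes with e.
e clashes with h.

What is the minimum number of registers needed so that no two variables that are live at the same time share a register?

c and e conflict, so at least 2 registers are needed.
2 registers suffice: register 1 → {j, i, e}; register 2 → {a, b, g, m, c, h}. Each listed conflict is separated.

2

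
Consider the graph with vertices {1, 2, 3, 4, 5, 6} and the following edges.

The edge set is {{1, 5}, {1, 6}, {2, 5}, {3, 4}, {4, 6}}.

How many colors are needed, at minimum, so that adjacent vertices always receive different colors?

2

2 and 5 are adjacent, so at least 2 colors are needed.
2 colors suffice: color a → {1, 2, 4}; color b → {3, 5, 6}. No two adjacent vertices share a color.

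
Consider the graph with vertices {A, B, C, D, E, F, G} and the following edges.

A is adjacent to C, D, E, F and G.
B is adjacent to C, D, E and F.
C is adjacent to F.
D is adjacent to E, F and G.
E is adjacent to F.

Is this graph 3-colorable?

B, D, E, F are mutually adjacent (a clique of size 4), so at least 4 colors are needed.
So 3 colors are not enough.

No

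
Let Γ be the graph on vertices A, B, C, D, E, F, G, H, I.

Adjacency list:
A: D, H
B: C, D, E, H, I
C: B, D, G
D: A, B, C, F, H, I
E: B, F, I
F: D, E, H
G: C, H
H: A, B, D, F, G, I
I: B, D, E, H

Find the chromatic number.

B, D, H, I are mutually adjacent (a clique of size 4), so at least 4 colors are needed.
One proper 4-coloring: A=3, B=3, C=1, D=2, E=1, F=3, G=2, H=1, I=4. Every edge joins two different colors.

4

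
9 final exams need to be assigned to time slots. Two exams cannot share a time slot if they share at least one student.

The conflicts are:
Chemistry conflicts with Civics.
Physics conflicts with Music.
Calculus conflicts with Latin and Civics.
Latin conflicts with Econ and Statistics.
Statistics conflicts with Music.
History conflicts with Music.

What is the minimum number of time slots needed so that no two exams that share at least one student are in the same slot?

2

History and Music conflict, so at least 2 time slots are needed.
2 time slots suffice: time slot 1 → {Latin, Civics, Music}; time slot 2 → {Chemistry, Physics, Calculus, Econ, Statistics, History}. Every pair that conflicts lands in different time slots.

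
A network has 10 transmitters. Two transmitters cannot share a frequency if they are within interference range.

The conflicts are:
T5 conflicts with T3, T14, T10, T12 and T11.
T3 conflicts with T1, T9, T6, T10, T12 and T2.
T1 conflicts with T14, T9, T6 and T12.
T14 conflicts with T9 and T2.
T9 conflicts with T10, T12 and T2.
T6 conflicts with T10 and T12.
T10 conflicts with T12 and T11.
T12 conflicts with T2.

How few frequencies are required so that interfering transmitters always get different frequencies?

4

T3, T1, T9, T12 are mutually in conflict, so at least 4 frequencies are needed.
4 frequencies suffice: frequency 1 → {T3, T14, T11}; frequency 2 → {T12}; frequency 3 → {T5, T9, T6}; frequency 4 → {T1, T10, T2}. No two conflicting transmitters share a frequency.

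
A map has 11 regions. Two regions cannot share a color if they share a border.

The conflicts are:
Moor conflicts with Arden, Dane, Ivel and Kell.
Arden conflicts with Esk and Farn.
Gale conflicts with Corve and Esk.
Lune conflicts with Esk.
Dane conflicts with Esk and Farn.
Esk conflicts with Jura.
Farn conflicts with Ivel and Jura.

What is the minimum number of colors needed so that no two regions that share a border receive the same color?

Moor and Ivel conflict, so at least 2 colors are needed.
2 colors suffice: color 1 → {Moor, Corve, Esk, Farn}; color 2 → {Arden, Gale, Lune, Dane, Ivel, Kell, Jura}. No two conflicting regions share a color.

2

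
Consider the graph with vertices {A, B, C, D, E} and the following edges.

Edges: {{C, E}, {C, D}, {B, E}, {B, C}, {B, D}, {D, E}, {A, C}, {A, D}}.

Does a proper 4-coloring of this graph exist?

Yes

The chromatic number is 4. B, C, D, E form a clique, so at least 4 colors are needed.
4 colors suffice: color 1 → {D}; color 2 → {C}; color 3 → {A, E}; color 4 → {B}.
That is already a proper 4-coloring.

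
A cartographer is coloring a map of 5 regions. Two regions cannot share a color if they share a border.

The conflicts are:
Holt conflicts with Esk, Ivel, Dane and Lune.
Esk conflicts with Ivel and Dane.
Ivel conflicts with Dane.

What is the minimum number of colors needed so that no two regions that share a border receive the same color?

Holt, Esk, Ivel, Dane are mutually in conflict, so at least 4 colors are needed.
4 colors suffice: Holt=1, Esk=3, Ivel=4, Dane=2, Lune=2. No two conflicting regions share a color.

4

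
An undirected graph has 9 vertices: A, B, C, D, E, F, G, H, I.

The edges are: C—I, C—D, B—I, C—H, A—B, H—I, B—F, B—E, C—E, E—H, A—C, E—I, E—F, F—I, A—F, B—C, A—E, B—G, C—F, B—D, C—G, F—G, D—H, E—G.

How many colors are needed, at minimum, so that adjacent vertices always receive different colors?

5

B, C, E, F, I form a clique, so at least 5 colors are needed.
5 colors suffice: color red → {C}; color blue → {D, E}; color green → {B, H}; color yellow → {F}; color purple → {A, G, I}. Every edge joins two different colors.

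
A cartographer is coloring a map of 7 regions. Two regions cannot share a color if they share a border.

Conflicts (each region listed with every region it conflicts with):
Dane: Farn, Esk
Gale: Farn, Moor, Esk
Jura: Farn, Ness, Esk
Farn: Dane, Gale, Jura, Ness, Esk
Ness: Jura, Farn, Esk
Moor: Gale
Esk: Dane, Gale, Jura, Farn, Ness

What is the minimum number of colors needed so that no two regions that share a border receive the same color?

Jura, Farn, Ness, Esk all conflict with each other, so at least 4 colors are needed.
A valid assignment using 4 colors: Dane=3, Gale=3, Jura=3, Farn=2, Ness=4, Moor=1, Esk=1. Each listed conflict is separated.

4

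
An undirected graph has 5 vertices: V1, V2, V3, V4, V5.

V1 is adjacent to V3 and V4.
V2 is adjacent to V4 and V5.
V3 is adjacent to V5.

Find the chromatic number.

3

The cycle V4-V2-V5-V3-V1-V4 has odd length 5, so it cannot be 2-colored; at least 3 colors are needed.
3 colors suffice: color 1 → {V4, V5}; color 2 → {V2, V3}; color 3 → {V1}. No two adjacent vertices share a color.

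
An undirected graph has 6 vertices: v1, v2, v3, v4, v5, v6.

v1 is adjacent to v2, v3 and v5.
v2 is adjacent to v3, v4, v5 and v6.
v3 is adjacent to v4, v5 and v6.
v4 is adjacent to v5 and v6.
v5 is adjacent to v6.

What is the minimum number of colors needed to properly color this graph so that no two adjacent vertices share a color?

v2, v3, v4, v5, v6 form a clique, so at least 5 colors are needed.
One proper 5-coloring: v1=4, v2=1, v3=2, v4=5, v5=3, v6=4. Every edge joins two different colors.

5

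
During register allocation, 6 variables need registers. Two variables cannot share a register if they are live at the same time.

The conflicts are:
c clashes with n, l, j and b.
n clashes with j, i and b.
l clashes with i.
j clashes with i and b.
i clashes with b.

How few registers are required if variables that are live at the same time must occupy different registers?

n, j, i, b pairwise conflict, so at least 4 registers are needed.
4 registers suffice: register 1 → {c, i}; register 2 → {n, l}; register 3 → {b}; register 4 → {j}. Every pair that conflicts lands in different registers.

4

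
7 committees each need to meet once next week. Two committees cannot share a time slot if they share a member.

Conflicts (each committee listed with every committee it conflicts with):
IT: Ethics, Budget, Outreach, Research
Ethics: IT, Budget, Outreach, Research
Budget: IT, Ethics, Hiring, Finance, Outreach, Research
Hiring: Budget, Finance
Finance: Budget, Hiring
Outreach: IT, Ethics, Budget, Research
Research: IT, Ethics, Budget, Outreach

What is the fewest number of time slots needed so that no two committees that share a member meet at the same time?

5

IT, Ethics, Budget, Outreach, Research all conflict with each other, so at least 5 time slots are needed.
5 time slots suffice: time slot 1 → {Budget}; time slot 2 → {Finance, Outreach}; time slot 3 → {Ethics, Hiring}; time slot 4 → {IT}; time slot 5 → {Research}. No two conflicting committees share a time slot.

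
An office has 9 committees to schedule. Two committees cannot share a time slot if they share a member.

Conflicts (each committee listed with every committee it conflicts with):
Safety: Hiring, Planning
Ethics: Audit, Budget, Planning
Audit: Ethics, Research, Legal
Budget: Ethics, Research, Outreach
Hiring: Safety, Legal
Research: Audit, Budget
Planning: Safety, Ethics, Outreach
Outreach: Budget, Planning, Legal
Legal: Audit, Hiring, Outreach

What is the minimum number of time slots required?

The cycle Legal-Outreach-Planning-Safety-Hiring-Legal has odd length 5, so it cannot be 2-colored; at least 3 time slots are needed.
3 time slots suffice: Safety=2, Ethics=2, Audit=1, Budget=1, Hiring=1, Research=2, Planning=1, Outreach=2, Legal=3. Each listed conflict is separated.

3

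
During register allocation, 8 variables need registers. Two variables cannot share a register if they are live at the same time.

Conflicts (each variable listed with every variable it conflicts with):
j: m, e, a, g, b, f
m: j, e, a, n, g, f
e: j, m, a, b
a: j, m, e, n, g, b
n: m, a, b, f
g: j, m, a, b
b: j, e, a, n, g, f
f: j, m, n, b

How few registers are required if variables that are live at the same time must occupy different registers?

j, e, a, b are mutually in conflict, so at least 4 registers are needed.
4 registers suffice: register 1 → {j, n}; register 2 → {m, b}; register 3 → {a, f}; register 4 → {e, g}. Every pair that conflicts lands in different registers.

4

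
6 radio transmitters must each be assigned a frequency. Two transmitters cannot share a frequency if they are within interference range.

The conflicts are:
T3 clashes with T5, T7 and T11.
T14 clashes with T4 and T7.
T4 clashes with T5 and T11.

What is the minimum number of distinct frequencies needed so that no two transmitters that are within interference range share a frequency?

The cycle T7-T3-T11-T4-T14-T7 has odd length 5, so it cannot be 2-colored; at least 3 frequencies are needed.
3 frequencies suffice: frequency 1 → {T3, T4}; frequency 2 → {T14, T5, T11}; frequency 3 → {T7}. Every pair that conflicts lands in different frequencies.

3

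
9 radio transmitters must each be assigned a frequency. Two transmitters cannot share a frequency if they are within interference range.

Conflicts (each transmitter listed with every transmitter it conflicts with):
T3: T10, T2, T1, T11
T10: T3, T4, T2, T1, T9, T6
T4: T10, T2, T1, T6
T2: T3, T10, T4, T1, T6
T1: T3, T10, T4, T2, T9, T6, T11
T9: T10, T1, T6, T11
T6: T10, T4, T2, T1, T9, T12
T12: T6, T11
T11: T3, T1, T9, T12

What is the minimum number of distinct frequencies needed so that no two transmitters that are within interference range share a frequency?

T10, T4, T2, T1, T6 all conflict with each other, so at least 5 frequencies are needed.
A valid assignment using 5 frequencies: T3=2, T10=3, T4=5, T2=4, T1=1, T9=4, T6=2, T12=1, T11=3. Every pair that conflicts lands in different frequencies.

5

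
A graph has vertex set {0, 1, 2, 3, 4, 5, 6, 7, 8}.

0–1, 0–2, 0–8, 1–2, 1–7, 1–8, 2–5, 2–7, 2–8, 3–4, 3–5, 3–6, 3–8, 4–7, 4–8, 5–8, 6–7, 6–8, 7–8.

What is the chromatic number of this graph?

0, 1, 2, 8 are pairwise adjacent (a clique of size 4), so at least 4 colors are needed.
One proper 4-coloring: 0=green, 1=yellow, 2=blue, 3=blue, 4=yellow, 5=green, 6=yellow, 7=green, 8=red. No two adjacent vertices share a color.

4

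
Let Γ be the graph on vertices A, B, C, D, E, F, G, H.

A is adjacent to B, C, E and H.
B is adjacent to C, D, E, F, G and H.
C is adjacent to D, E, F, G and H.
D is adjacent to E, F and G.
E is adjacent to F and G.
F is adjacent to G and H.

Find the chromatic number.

B, C, D, E, F, G are mutually adjacent (a clique of size 6), so at least 6 colors are needed.
6 colors suffice: color 1 → {B}; color 2 → {C}; color 3 → {A, F}; color 4 → {E, H}; color 5 → {D}; color 6 → {G}. Each edge has distinct colors on its endpoints.

6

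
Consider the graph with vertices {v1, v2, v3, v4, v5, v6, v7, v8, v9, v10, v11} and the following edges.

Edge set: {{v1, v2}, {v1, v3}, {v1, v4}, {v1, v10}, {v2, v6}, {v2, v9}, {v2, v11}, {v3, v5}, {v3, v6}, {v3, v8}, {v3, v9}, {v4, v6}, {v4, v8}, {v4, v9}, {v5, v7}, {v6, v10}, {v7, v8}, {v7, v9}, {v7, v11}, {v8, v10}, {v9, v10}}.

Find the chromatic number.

2

v4 and v6 are adjacent, so at least 2 colors are needed.
2 colors suffice: color 1 → {v2, v3, v4, v7, v10}; color 2 → {v1, v5, v6, v8, v9, v11}. Each edge has distinct colors on its endpoints.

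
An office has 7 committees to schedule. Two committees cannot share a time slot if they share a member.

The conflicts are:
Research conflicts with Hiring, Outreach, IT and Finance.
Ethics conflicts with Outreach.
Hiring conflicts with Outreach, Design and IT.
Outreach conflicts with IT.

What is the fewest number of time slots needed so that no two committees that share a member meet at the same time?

4

Research, Hiring, Outreach, IT pairwise conflict, so at least 4 time slots are needed.
4 time slots suffice: time slot 1 → {Research, Ethics, Design}; time slot 2 → {Hiring, Finance}; time slot 3 → {Outreach}; time slot 4 → {IT}. No two conflicting committees share a time slot.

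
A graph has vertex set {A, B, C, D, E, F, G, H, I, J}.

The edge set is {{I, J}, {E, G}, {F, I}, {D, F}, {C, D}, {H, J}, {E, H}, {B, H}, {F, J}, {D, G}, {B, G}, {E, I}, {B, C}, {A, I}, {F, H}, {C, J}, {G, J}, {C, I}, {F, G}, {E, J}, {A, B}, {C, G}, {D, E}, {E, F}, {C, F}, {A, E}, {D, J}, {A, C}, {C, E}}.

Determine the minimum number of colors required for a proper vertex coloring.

C, D, E, F, G, J are pairwise adjacent (a clique of size 6), so at least 6 colors are needed.
6 colors suffice: color 1 → {B, E}; color 2 → {C, H}; color 3 → {A, F}; color 4 → {J}; color 5 → {G, I}; color 6 → {D}. Every edge joins two different colors.

6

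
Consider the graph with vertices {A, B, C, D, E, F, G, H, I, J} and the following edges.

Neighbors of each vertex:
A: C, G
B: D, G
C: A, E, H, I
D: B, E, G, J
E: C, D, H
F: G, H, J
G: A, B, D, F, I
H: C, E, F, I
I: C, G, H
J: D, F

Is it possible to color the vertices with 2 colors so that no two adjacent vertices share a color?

C, H, I are mutually adjacent, so at least 3 colors are needed.
So 2 colors are not enough.

No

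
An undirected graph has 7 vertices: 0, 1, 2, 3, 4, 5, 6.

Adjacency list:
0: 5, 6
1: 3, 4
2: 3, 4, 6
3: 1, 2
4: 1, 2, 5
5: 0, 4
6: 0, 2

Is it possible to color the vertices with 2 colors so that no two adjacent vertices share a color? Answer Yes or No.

No

The cycle 5-0-6-2-4-5 has odd length 5, so it cannot be 2-colored; at least 3 colors are needed.
So 2 colors are not enough.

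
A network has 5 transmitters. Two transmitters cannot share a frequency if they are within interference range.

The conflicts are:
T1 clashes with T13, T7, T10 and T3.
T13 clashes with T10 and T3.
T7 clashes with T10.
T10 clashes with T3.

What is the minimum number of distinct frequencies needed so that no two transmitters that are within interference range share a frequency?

T1, T13, T10, T3 are mutually in conflict, so at least 4 frequencies are needed.
Using 4 frequencies: T1=1, T13=3, T7=3, T10=2, T3=4. Every pair that conflicts lands in different frequencies.

4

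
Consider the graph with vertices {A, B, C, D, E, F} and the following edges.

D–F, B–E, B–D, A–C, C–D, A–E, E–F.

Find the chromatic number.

The cycle C-D-B-E-A-C has odd length 5, so it cannot be 2-colored; at least 3 colors are needed.
A valid assignment using 3 colors: A=2, B=2, C=3, D=1, E=1, F=2. Every edge joins two different colors.

3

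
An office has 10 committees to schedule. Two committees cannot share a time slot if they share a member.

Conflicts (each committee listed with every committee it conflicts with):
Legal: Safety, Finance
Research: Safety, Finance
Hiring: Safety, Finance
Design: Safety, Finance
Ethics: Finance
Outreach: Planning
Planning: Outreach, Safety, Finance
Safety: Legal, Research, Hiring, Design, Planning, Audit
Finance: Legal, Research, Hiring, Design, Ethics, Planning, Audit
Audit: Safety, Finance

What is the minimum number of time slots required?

Finance and Audit conflict, so at least 2 time slots are needed.
2 time slots suffice: time slot 1 → {Outreach, Safety, Finance}; time slot 2 → {Legal, Research, Hiring, Design, Ethics, Planning, Audit}. Every pair that conflicts lands in different time slots.

2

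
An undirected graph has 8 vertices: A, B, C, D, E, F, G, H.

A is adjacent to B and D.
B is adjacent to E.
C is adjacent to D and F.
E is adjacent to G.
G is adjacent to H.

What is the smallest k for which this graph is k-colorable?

B and E are adjacent, so at least 2 colors are needed.
One proper 2-coloring: A=1, B=2, C=1, D=2, E=1, F=2, G=2, H=1. No two adjacent vertices share a color.

2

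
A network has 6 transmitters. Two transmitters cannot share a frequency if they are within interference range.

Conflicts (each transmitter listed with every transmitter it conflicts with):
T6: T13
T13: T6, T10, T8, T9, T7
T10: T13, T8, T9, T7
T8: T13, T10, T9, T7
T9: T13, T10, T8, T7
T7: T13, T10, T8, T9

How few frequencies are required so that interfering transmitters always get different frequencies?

5

T13, T10, T8, T9, T7 are mutually in conflict, so at least 5 frequencies are needed.
5 frequencies suffice: T6=2, T13=1, T10=5, T8=4, T9=3, T7=2. No two conflicting transmitters share a frequency.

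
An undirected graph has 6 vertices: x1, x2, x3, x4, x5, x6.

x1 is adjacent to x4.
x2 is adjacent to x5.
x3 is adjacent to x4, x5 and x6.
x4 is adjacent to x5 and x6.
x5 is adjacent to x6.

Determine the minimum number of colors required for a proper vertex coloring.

x3, x4, x5, x6 are pairwise adjacent (a clique of size 4), so at least 4 colors are needed.
4 colors suffice: x1=1, x2=2, x3=3, x4=2, x5=1, x6=4. Each edge has distinct colors on its endpoints.

4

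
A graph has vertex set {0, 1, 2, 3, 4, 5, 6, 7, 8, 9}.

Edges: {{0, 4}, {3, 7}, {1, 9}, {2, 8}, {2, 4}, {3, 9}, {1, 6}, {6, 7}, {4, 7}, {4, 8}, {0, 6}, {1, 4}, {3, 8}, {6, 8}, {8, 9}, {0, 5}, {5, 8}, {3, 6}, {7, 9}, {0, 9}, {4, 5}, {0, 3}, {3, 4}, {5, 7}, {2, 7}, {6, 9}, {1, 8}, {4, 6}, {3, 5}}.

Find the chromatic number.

4

0, 3, 4, 5 are pairwise adjacent (a clique of size 4), so at least 4 colors are needed.
4 colors suffice: color a → {4, 9}; color b → {1, 2, 3}; color c → {0, 7, 8}; color d → {5, 6}. Every edge joins two different colors.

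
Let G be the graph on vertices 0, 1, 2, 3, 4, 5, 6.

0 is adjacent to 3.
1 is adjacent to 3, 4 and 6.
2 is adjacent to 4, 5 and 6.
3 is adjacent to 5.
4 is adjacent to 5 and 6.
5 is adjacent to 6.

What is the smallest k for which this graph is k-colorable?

2, 4, 5, 6 form a clique, so at least 4 colors are needed.
4 colors suffice: color red → {0, 1, 5}; color blue → {3, 4}; color green → {6}; color yellow → {2}. No two adjacent vertices share a color.

4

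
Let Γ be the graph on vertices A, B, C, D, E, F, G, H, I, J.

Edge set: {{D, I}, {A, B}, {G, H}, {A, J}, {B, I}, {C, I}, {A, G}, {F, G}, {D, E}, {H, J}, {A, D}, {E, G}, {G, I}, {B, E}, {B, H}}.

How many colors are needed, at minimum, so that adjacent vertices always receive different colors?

D and E are adjacent, so at least 2 colors are needed.
2 colors suffice: color red → {B, C, D, G, J}; color blue → {A, E, F, H, I}. Every edge joins two different colors.

2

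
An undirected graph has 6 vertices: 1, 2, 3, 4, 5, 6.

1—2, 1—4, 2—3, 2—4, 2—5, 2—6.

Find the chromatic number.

1, 2, 4 are mutually adjacent, so at least 3 colors are needed.
3 colors suffice: color red → {2}; color blue → {3, 4, 5, 6}; color green → {1}. Every edge joins two different colors.

3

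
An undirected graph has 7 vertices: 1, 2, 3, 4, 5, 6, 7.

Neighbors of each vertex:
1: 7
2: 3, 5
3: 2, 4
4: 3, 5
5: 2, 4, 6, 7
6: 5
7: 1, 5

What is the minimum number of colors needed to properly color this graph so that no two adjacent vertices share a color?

4 and 5 are adjacent, so at least 2 colors are needed.
A valid assignment using 2 colors: 1=red, 2=blue, 3=red, 4=blue, 5=red, 6=blue, 7=blue. No two adjacent vertices share a color.

2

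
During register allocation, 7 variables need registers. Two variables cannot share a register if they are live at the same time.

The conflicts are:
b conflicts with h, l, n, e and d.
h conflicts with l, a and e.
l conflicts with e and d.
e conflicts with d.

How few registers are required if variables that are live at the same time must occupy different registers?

4

b, h, l, e are mutually in conflict, so at least 4 registers are needed.
Using 4 registers: b=1, h=2, l=4, a=1, n=2, e=3, d=2. Each listed conflict is separated.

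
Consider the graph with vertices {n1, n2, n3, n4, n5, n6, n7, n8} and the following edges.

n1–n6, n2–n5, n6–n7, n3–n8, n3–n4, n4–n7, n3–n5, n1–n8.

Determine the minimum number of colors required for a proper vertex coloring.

n6 and n7 are adjacent, so at least 2 colors are needed.
One proper 2-coloring: n1=1, n2=1, n3=1, n4=2, n5=2, n6=2, n7=1, n8=2. No two adjacent vertices share a color.

2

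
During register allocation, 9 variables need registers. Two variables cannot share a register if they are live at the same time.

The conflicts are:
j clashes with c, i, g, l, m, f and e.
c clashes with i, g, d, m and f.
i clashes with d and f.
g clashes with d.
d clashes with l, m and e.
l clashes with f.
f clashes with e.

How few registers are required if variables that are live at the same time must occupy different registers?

4

j, c, i, f pairwise conflict, so at least 4 registers are needed.
A valid assignment using 4 registers: j=1, c=2, i=4, g=3, d=1, l=2, m=3, f=3, e=2. Each listed conflict is separated.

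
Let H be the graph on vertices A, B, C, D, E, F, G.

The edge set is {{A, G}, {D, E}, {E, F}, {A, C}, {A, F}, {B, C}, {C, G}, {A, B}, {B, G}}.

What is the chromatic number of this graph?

4

A, B, C, G are mutually adjacent (a clique of size 4), so at least 4 colors are needed.
4 colors suffice: A=1, B=4, C=2, D=2, E=1, F=2, G=3. Each edge has distinct colors on its endpoints.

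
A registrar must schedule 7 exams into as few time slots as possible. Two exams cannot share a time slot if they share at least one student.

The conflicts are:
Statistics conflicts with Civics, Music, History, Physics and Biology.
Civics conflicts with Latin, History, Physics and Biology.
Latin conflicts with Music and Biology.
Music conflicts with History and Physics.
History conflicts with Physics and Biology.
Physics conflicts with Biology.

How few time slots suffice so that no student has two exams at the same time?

Statistics, Civics, History, Physics, Biology are mutually in conflict, so at least 5 time slots are needed.
Using 5 time slots: Statistics=5, Civics=1, Latin=2, Music=1, History=2, Physics=4, Biology=3. Each listed conflict is separated.

5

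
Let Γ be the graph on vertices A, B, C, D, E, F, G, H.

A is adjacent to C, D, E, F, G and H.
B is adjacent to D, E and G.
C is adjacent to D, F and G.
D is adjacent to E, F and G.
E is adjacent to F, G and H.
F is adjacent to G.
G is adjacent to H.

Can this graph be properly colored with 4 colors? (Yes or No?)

No

A, C, D, F, G are pairwise adjacent (a clique of size 5), so at least 5 colors are needed.
So 4 colors are not enough.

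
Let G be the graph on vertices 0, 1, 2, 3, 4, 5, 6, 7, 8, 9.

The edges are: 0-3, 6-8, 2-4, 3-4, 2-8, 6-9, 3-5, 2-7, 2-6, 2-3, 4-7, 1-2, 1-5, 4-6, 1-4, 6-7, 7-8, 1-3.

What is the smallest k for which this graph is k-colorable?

4

2, 6, 7, 8 are pairwise adjacent (a clique of size 4), so at least 4 colors are needed.
4 colors suffice: color a → {0, 2, 5, 9}; color b → {3, 6}; color c → {4, 8}; color d → {1, 7}. Each edge has distinct colors on its endpoints.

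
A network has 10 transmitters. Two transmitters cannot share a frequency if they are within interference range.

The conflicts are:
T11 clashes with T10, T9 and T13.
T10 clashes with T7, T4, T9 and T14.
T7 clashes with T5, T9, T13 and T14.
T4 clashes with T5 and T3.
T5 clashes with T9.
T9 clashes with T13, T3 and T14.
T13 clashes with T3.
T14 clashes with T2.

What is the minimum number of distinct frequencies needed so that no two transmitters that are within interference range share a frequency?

4

T10, T7, T9, T14 all conflict with each other, so at least 4 frequencies are needed.
4 frequencies suffice: frequency 1 → {T4, T9, T2}; frequency 2 → {T10, T5, T13}; frequency 3 → {T11, T7, T3}; frequency 4 → {T14}. Each listed conflict is separated.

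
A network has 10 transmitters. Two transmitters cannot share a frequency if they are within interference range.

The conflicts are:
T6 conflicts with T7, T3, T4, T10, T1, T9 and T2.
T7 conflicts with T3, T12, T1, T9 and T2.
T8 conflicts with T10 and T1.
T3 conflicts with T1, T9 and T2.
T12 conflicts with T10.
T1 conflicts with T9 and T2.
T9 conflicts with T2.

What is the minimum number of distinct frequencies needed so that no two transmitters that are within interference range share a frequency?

T6, T7, T3, T1, T9, T2 all conflict with each other, so at least 6 frequencies are needed.
Using 6 frequencies: T6=1, T7=3, T8=1, T3=4, T12=1, T4=2, T10=2, T1=2, T9=6, T2=5. Every pair that conflicts lands in different frequencies.

6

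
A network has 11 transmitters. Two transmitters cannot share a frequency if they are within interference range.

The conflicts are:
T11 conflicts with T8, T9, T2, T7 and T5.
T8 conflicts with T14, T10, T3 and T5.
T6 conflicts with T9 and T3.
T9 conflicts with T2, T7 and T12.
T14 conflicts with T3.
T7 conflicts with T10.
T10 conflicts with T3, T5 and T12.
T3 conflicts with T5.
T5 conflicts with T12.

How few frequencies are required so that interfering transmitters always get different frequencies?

4

T8, T10, T3, T5 are mutually in conflict, so at least 4 frequencies are needed.
4 frequencies suffice: frequency 1 → {T11, T6, T14, T10}; frequency 2 → {T8, T9}; frequency 3 → {T2, T7, T3, T12}; frequency 4 → {T5}. No two conflicting transmitters share a frequency.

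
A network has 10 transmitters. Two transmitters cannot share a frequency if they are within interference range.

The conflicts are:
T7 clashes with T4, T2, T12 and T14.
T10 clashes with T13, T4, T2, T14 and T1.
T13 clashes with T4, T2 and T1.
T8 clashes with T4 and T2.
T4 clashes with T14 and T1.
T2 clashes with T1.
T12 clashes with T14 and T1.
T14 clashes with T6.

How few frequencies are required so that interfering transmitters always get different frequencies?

T10, T13, T4, T1 all conflict with each other, so at least 4 frequencies are needed.
4 frequencies suffice: frequency 1 → {T4, T2, T12, T6}; frequency 2 → {T8, T14, T1}; frequency 3 → {T7, T10}; frequency 4 → {T13}. Each listed conflict is separated.

4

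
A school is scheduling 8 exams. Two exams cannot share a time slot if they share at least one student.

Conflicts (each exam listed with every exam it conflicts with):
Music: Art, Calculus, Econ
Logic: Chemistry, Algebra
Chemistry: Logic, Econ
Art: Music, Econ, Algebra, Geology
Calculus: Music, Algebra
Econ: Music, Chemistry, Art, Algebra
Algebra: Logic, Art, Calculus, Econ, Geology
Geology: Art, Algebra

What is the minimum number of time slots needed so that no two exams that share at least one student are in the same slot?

3

Art, Econ, Algebra all conflict with each other, so at least 3 time slots are needed.
A valid assignment using 3 time slots: Music=1, Logic=2, Chemistry=1, Art=3, Calculus=2, Econ=2, Algebra=1, Geology=2. Each listed conflict is separated.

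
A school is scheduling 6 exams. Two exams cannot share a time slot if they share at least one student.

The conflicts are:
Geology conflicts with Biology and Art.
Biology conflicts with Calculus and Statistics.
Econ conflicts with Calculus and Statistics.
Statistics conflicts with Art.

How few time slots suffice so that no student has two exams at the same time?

Geology and Art conflict, so at least 2 time slots are needed.
2 time slots suffice: time slot 1 → {Biology, Econ, Art}; time slot 2 → {Geology, Calculus, Statistics}. Each listed conflict is separated.

2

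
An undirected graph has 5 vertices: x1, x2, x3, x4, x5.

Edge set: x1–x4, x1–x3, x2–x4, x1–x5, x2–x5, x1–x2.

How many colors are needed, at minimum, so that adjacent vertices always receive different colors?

x1, x2, x5 are mutually adjacent, so at least 3 colors are needed.
3 colors suffice: color 1 → {x1}; color 2 → {x2, x3}; color 3 → {x4, x5}. No two adjacent vertices share a color.

3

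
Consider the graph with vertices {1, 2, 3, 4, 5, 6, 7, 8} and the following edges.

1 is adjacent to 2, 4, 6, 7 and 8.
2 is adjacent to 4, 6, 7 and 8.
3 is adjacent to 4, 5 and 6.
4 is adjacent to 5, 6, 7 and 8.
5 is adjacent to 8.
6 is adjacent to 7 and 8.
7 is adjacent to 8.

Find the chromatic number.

6

1, 2, 4, 6, 7, 8 form a clique, so at least 6 colors are needed.
A valid assignment using 6 colors: 1=e, 2=f, 3=b, 4=a, 5=c, 6=c, 7=d, 8=b. No two adjacent vertices share a color.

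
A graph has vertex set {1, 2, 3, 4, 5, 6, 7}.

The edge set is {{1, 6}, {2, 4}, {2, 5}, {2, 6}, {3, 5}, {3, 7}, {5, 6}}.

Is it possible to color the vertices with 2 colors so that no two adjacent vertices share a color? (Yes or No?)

2, 5, 6 are mutually adjacent, so at least 3 colors are needed.
So 2 colors are not enough.

No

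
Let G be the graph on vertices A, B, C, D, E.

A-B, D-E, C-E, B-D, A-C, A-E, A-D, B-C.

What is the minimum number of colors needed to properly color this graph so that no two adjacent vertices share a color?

A, C, E form a triangle, so at least 3 colors are needed.
3 colors suffice: color 1 → {A}; color 2 → {C, D}; color 3 → {B, E}. No two adjacent vertices share a color.

3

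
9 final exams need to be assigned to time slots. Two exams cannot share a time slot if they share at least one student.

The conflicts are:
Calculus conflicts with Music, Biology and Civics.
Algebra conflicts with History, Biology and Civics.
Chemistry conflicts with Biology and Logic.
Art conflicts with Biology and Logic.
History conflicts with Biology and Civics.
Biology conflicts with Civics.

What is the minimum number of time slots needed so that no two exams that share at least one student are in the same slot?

Algebra, History, Biology, Civics all conflict with each other, so at least 4 time slots are needed.
A valid assignment using 4 time slots: Calculus=3, Music=1, Algebra=4, Chemistry=2, Art=2, History=3, Biology=1, Logic=1, Civics=2. No two conflicting exams share a time slot.

4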